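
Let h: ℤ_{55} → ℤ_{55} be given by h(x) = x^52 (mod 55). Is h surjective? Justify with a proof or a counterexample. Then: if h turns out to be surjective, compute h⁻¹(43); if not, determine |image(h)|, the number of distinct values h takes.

h(4): Repeated squaring mod 55: 4^1 ≡ 4, 4^2 ≡ 4² = 16, 4^4 ≡ 16² = 256 ≡ 36, 4^8 ≡ 36² = 1296 ≡ 31, 4^16 ≡ 31² = 961 ≡ 26, 4^32 ≡ 26² = 676 ≡ 16. Since 52 = 32 + 16 + 4, 4^52 ≡ 16·26·36: 16·26 = 416 ≡ 31, then 31·36 = 1116 ≡ 16. So 4^52 ≡ 16 (mod 55).
h(7): Repeated squaring mod 55: 7^1 ≡ 7, 7^2 ≡ 7² = 49, 7^4 ≡ 49² = 2401 ≡ 36, 7^8 ≡ 36² = 1296 ≡ 31, 7^16 ≡ 31² = 961 ≡ 26, 7^32 ≡ 26² = 676 ≡ 16. Since 52 = 32 + 16 + 4, 7^52 ≡ 16·26·36: 16·26 = 416 ≡ 31, then 31·36 = 1116 ≡ 16. So 7^52 ≡ 16 (mod 55).
So h(4) = h(7) = 16 while 4 ≠ 7, so h is not injective.
A non-injective map from the 55-element set ℤ_{55} to itself takes at most 54 distinct values, so it cannot be surjective. Hence h is not surjective.
Since h is not surjective, we determine |image(h)|. Computing x^52 mod 55 for each x (by repeated squaring, reducing mod 55 at every step), the values h(0), h(1), …, h(54) are: 0, 1, 26, 31, 16, 25, 36, 16, 31, 26, 45, 11, 1, 26, 31, 5, 36, 36, 16, 31, 15, 1, 11, 1, 26, 20, 16, 36, 36, 16, 20, 26, 1, 11, 1, 15, 31, 16, 36, 36, 5, 31, 26, 1, 11, 45, 26, 31, 16, 36, 25, 16, 31, 26, 1.
The distinct values are {0, 1, 5, 11, 15, 16, 20, 25, 26, 31, 36, 45}; there are 12 of them.

12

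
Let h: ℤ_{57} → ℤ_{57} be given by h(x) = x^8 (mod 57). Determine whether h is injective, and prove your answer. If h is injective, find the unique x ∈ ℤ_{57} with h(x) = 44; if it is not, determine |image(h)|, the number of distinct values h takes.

h(8): Repeated squaring mod 57: 8^1 ≡ 8, 8^2 ≡ 8² = 64 ≡ 7, 8^4 ≡ 7² = 49, 8^8 ≡ 49² = 2401 ≡ 7. So 8^8 ≡ 7 (mod 57).
h(11): Repeated squaring mod 57: 11^1 ≡ 11, 11^2 ≡ 11² = 121 ≡ 7, 11^4 ≡ 7² = 49, 11^8 ≡ 49² = 2401 ≡ 7. So 11^8 ≡ 7 (mod 57).
So h(8) = h(11) = 7 while 8 ≠ 11, so h is not injective.
Since h is not injective, we determine |image(h)|. Computing x^8 mod 57 for each x (by repeated squaring, reducing mod 57 at every step), the values h(0), h(1), …, h(56) are: 0, 1, 28, 6, 43, 4, 54, 49, 7, 36, 55, 7, 30, 16, 4, 24, 25, 28, 39, 19, 1, 9, 25, 43, 42, 16, 49, 45, 55, 55, 45, 49, 16, 42, 43, 25, 9, 1, 19, 39, 28, 25, 24, 4, 16, 30, 7, 55, 36, 7, 49, 54, 4, 43, 6, 28, 1.
The distinct values are {0, 1, 4, 6, 7, 9, 16, 19, 24, 25, 28, 30, 36, 39, 42, 43, 45, 49, 54, 55}; there are 20 of them.

20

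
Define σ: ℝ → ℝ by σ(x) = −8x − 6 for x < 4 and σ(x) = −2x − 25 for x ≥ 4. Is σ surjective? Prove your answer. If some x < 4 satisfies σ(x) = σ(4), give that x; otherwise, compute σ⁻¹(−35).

27/8

Both pieces are strictly decreasing (slopes −8 and −2), so each is injective on its own interval.
The left piece maps (−∞, 4) onto (−38, ∞); the right piece maps [4, ∞) onto (−∞, −33].
The union (−38, ∞) ∪ (−∞, −33] covers ℝ, so σ is surjective.
For the follow-up: the images overlap, so an x < 4 with σ(x) = σ(4) exists. σ(4) = −33; solving −8x − 6 = −33 for x < 4 gives x = (−33 + 6)/(−8) = 27/8.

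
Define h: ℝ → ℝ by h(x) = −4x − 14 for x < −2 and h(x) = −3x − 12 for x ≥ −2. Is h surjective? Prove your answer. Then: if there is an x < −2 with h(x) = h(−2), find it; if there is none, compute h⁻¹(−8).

-4/3

Both pieces are strictly decreasing (slopes −4 and −3), so each is injective on its own interval.
The left piece maps (−∞, −2) onto (−6, ∞); the right piece maps [−2, ∞) onto (−∞, −6].
These images together cover ℝ, so h is surjective.
Because the two images are disjoint, no x < −2 has h(x) = h(−2), so we compute h⁻¹(−8): −8 lies in (−∞, −6], so solve −3x − 12 = −8: x = (−8 + 12)/(−3) = −4/3.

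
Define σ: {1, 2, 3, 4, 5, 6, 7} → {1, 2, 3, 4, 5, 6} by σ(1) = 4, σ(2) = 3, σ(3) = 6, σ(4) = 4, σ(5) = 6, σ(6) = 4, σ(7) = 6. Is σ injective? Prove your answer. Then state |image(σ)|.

σ(1) = 4 = σ(4) with 1 ≠ 4, so σ is not injective.
The image of σ is {3, 4, 6}, which has 3 elements.

3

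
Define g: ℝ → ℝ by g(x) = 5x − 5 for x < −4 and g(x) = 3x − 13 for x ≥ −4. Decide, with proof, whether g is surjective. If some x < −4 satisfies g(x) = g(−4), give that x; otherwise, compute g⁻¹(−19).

-2

Both pieces are strictly increasing (slopes 5 and 3), so each is injective on its own interval.
The left piece maps (−∞, −4) onto (−∞, −25); the right piece maps [−4, ∞) onto [−25, ∞).
These images together cover ℝ, so g is surjective.
Because the two images are disjoint, no x < −4 has g(x) = g(−4), so we compute g⁻¹(−19): −19 lies in [−25, ∞), so solve 3x − 13 = −19: x = (−19 + 13)/3 = −2.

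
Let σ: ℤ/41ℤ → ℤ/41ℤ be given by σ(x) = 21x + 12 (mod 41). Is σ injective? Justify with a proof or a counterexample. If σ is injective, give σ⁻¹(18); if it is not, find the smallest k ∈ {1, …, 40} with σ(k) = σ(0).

12

By definition, σ is injective if σ(a) = σ(b) implies a = b.
If σ(a) = σ(b), then 21a ≡ 21b (mod 41). Because gcd(21, 41) = 1, we may cancel 21 to get a ≡ b (mod 41).
So σ is injective.
We now compute 21⁻¹ mod 41 explicitly. Euclid's algorithm: 41 = 1·21 + 20, 21 = 1·20 + 1; back-substituting gives 1 = 2·21 − 1·41, so 21⁻¹ ≡ 2 (mod 41).
Since σ is injective, we find σ⁻¹(18): we need 21x ≡ 18 − 12 ≡ 6 (mod 41). Using 21⁻¹ = 2: x ≡ 2·6 = 12, so x = 12.
Check: σ(12) = 21·12 + 12 = 264 = 6·41 + 18 ≡ 18 (mod 41).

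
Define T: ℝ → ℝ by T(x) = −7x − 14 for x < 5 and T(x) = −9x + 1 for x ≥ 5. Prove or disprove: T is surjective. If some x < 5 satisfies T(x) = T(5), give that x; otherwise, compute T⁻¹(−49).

Both pieces are strictly decreasing (slopes −7 and −9), so each is injective on its own interval.
The left piece maps (−∞, 5) onto (−49, ∞); the right piece maps [5, ∞) onto (−∞, −44].
The union (−49, ∞) ∪ (−∞, −44] covers ℝ, so T is surjective.
For the follow-up: the images overlap, so an x < 5 with T(x) = T(5) exists. T(5) = −44; solving −7x − 14 = −44 for x < 5 gives x = (−44 + 14)/(−7) = 30/7.

30/7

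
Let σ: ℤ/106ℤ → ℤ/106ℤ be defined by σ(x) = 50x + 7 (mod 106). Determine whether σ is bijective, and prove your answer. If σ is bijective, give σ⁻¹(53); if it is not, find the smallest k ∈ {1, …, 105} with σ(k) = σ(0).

We have gcd(50, 106) = 2 > 1. Taking u = 0 and v = 53: σ(0) = 7 and σ(53) = 50·53 + 7 = 2657 ≡ 7 (mod 106).
So σ(0) = σ(53) while 0 ≠ 53, hence σ is not injective, hence not bijective.
Since σ is not bijective, we find the least positive k with σ(k) = σ(0): this means 50k ≡ 0 (mod 106), i.e. 106 ∣ 50k. Since gcd(50, 106) = 2, dividing through by 2 this holds exactly when 53 ∣ 25k, and as gcd(25, 53) = 1, exactly when 53 ∣ k.
The smallest positive such k is 53.

53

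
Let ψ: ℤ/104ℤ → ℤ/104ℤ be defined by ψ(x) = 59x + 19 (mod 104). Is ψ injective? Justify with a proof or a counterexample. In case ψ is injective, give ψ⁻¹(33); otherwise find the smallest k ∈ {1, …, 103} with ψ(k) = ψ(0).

Suppose ψ(u) = ψ(v) in ℤ/104ℤ. Then 59u + 19 ≡ 59v + 19 (mod 104), so 59(u − v) ≡ 0 (mod 104).
Since gcd(59, 104) = 1, 59 is invertible modulo 104, hence u − v ≡ 0 (mod 104), i.e. u = v.
Hence ψ is injective.
We now compute 59⁻¹ mod 104 explicitly. Euclid's algorithm: 104 = 1·59 + 45, 59 = 1·45 + 14, 45 = 3·14 + 3, 14 = 4·3 + 2, 3 = 1·2 + 1; back-substituting gives 1 = 67·59 − 38·104, so 59⁻¹ ≡ 67 (mod 104).
Since ψ is injective, we find ψ⁻¹(33): we need 59x ≡ 33 − 19 ≡ 14 (mod 104). Using 59⁻¹ = 67: x ≡ 67·14 = 938 = 9·104 + 2, so x = 2.
Check: ψ(2) = 59·2 + 19 = 137 = 1·104 + 33 ≡ 33 (mod 104).

2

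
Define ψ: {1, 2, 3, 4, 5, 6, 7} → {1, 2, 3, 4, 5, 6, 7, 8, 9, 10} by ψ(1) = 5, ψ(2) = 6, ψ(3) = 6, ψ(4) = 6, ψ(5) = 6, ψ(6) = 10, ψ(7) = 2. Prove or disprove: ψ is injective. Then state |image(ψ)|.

ψ(2) = 6 = ψ(3) with 2 ≠ 3, so ψ is not injective.
The image of ψ is {2, 5, 6, 10}, which has 4 elements.

4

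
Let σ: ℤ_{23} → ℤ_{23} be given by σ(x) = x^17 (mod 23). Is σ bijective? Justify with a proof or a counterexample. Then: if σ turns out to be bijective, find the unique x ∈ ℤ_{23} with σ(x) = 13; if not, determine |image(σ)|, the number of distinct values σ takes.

Since 23 is prime, the nonzero elements of ℤ_{23} form a cyclic group of order 22.
As gcd(17, 22) = 1, raising to the 17th power is a bijection on this group: if x_1^17 ≡ x_2^17 then (x_1x_2^{−1})^17 = 1, and the only element of order dividing gcd(17, 22) = 1 is 1, so x_1 = x_2.
With σ(0) = 0 this makes σ injective on all of ℤ_{23}, hence bijective (finite equal-size domain and codomain). In particular σ is bijective.
Since σ is bijective, we find the preimage of 13. The inverse of x ↦ x^17 on (ℤ_{23})^× is x ↦ x^13, because 17·13 = 221 = 10·22 + 1 ≡ 1 (mod 22) and x^{22} = 1 for x ≠ 0 (Fermat). So σ⁻¹(13) = 13^13 mod 23.
Repeated squaring mod 23: 13^1 ≡ 13, 13^2 ≡ 13² = 169 ≡ 8, 13^4 ≡ 8² = 64 ≡ 18, 13^8 ≡ 18² = 324 ≡ 2. Since 13 = 8 + 4 + 1, 13^13 ≡ 2·18·13: 2·18 = 36 ≡ 13, then 13·13 = 169 ≡ 8. So 13^13 ≡ 8 (mod 23).
Hence σ⁻¹(13) = 8.

8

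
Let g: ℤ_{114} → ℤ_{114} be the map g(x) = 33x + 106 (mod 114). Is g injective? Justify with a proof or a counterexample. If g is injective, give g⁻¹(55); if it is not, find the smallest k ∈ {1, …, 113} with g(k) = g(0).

38

Recall that g is injective when g(u) = g(v) forces u = v.
We have gcd(33, 114) = 3 > 1. Taking u = 0 and v = 38: g(0) = 106 and g(38) = 33·38 + 106 = 1360 ≡ 106 (mod 114).
So g(0) = g(38) while 0 ≠ 38, so g is not injective.
Since g is not injective, we find the least positive k with g(k) = g(0): this means 33k ≡ 0 (mod 114), i.e. 114 ∣ 33k. Since gcd(33, 114) = 3, dividing through by 3 this holds exactly when 38 ∣ 11k, and as gcd(11, 38) = 1, exactly when 38 ∣ k.
The smallest positive such k is 38.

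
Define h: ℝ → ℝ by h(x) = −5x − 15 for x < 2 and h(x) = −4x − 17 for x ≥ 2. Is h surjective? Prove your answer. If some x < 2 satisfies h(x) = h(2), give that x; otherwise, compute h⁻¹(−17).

Both pieces are strictly decreasing (slopes −5 and −4), so each is injective on its own interval.
The left piece maps (−∞, 2) onto (−25, ∞); the right piece maps [2, ∞) onto (−∞, −25].
These images together cover ℝ, so h is surjective.
Because the two images are disjoint, no x < 2 has h(x) = h(2), so we compute h⁻¹(−17): −17 lies in (−25, ∞), so solve −5x − 15 = −17: x = (−17 + 15)/(−5) = 2/5.

2/5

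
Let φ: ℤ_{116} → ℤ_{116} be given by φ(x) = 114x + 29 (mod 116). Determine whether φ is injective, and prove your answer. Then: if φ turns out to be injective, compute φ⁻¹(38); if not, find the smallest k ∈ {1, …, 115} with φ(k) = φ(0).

We have gcd(114, 116) = 2 > 1. Taking x_1 = 0 and x_2 = 58: φ(0) = 29 and φ(58) = 114·58 + 29 = 6641 ≡ 29 (mod 116).
So φ(0) = φ(58) while 0 ≠ 58, therefore φ is not injective.
Since φ is not injective, we find the least positive k with φ(k) = φ(0): this means 114k ≡ 0 (mod 116), i.e. 116 ∣ 114k. Since gcd(114, 116) = 2, dividing through by 2 this holds exactly when 58 ∣ 57k, and as gcd(57, 58) = 1, exactly when 58 ∣ k.
The smallest positive such k is 58.

58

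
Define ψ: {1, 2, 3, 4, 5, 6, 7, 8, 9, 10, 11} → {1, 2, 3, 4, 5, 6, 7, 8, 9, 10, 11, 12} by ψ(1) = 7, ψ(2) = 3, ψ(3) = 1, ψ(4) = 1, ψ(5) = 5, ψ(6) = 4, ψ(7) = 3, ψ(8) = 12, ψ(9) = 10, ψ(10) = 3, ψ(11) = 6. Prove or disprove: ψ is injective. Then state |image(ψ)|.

8

ψ(3) = 1 = ψ(4) with 3 ≠ 4, so ψ is not injective.
The image of ψ is {1, 3, 4, 5, 6, 7, 10, 12}, which has 8 elements.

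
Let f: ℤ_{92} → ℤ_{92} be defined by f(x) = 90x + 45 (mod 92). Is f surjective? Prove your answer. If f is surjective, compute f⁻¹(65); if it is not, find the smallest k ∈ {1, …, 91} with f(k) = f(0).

Since gcd(90, 92) = 2, we have 90x ≡ 0 (mod 2) for all x, so f(x) ≡ 1 (mod 2).
But 0 ≢ 1 (mod 2), so 0 ∈ ℤ_{92} has no preimage. Therefore f is not surjective.
Since f is not surjective, we find the least positive k with f(k) = f(0): this means 90k ≡ 0 (mod 92), i.e. 92 ∣ 90k. Since gcd(90, 92) = 2, dividing through by 2 this holds exactly when 46 ∣ 45k, and as gcd(45, 46) = 1, exactly when 46 ∣ k.
The smallest positive such k is 46.

46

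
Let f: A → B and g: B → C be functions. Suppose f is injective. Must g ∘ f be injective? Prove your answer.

not injective

No. Take A = B = C = {1, 2}, f = identity (injective), and g(x) = 1 for every x.
Then (g ∘ f)(1) = 1 = (g ∘ f)(2) with 1 ≠ 2, so g ∘ f is not injective.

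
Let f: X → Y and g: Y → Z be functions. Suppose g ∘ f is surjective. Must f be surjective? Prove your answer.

not surjective

No. Take X = {0}, Y = {0, 1, 2, 3}, Z = {0}, f(a) = 0 for every a ∈ X, and g(b) = 0 for every b ∈ Y.
Then g ∘ f is surjective onto {0}, but 3 ∈ Y has no preimage under f, so f is not surjective.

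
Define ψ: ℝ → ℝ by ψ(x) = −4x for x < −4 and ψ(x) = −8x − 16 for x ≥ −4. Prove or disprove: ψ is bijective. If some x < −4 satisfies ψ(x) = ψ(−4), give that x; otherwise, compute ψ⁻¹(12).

Both pieces are strictly decreasing (slopes −4 and −8), so each is injective on its own interval.
The left piece maps (−∞, −4) onto (16, ∞); the right piece maps [−4, ∞) onto (−∞, 16].
Since 16 = 16, the images partition ℝ: ψ is injective and surjective, hence bijective.
Because the two images are disjoint, no x < −4 has ψ(x) = ψ(−4), so we compute ψ⁻¹(12): 12 lies in (−∞, 16], so solve −8x − 16 = 12: x = (12 + 16)/(−8) = −7/2.

-7/2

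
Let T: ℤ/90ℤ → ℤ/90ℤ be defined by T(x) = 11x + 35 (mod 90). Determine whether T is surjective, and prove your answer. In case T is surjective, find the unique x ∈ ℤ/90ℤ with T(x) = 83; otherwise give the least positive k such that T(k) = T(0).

Since gcd(11, 90) = 1, 11 is invertible modulo 90. Euclid's algorithm: 90 = 8·11 + 2, 11 = 5·2 + 1; back-substituting gives 1 = 41·11 − 5·90, so 11⁻¹ ≡ 41 (mod 90).
For any y ∈ ℤ/90ℤ, x = 41(y − 35) mod 90 satisfies T(x) = 11·41(y − 35) + 35 ≡ y (since 11·41 ≡ 1 mod 90). So every y has a preimage.
So T is surjective.
Since T is surjective, we compute T⁻¹(83): solve 11x + 35 ≡ 83 (mod 90), i.e. 11x ≡ 48 (mod 90).
Multiplying by 11⁻¹ = 41 gives x ≡ 41·48 = 1968 = 21·90 + 78 ≡ 78 (mod 90).
Check: T(78) = 11·78 + 35 = 893 = 9·90 + 83 ≡ 83 (mod 90).

78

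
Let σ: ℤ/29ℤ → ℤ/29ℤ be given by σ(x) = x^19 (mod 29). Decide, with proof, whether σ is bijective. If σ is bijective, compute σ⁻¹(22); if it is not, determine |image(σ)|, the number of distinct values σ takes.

Since 29 is prime, the nonzero elements of ℤ/29ℤ form a cyclic group of order 28.
As gcd(19, 28) = 1, raising to the 19th power is a bijection on this group: if s^19 ≡ t^19 then (st^{−1})^19 = 1, and the only element of order dividing gcd(19, 28) = 1 is 1, so s = t.
With σ(0) = 0 this makes σ injective on all of ℤ/29ℤ, hence bijective (finite equal-size domain and codomain). In particular σ is bijective.
Since σ is bijective, we find the preimage of 22. The inverse of x ↦ x^19 on (ℤ/29ℤ)^× is x ↦ x^3, because 19·3 = 57 = 2·28 + 1 ≡ 1 (mod 28) and x^{28} = 1 for x ≠ 0 (Fermat). So σ⁻¹(22) = 22^3 mod 29.
Repeated squaring mod 29: 22^1 ≡ 22, 22^2 ≡ 22² = 484 ≡ 20. Since 3 = 2 + 1, 22^3 ≡ 20·22: 20·22 = 440 ≡ 5. So 22^3 ≡ 5 (mod 29).
Hence σ⁻¹(22) = 5.

5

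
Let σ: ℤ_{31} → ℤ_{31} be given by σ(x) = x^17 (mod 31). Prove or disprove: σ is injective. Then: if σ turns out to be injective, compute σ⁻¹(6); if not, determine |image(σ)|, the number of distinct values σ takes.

Since 31 is prime, the nonzero elements of ℤ_{31} form a cyclic group of order 30.
As gcd(17, 30) = 1, raising to the 17th power is a bijection on this group: if a^17 ≡ b^17 then (ab^{−1})^17 = 1, and the only element of order dividing gcd(17, 30) = 1 is 1, so a = b.
With σ(0) = 0 this makes σ injective on all of ℤ_{31}, hence bijective (finite equal-size domain and codomain). In particular σ is injective.
Since σ is injective, we find the preimage of 6. The inverse of x ↦ x^17 on (ℤ_{31})^× is x ↦ x^23, because 17·23 = 391 = 13·30 + 1 ≡ 1 (mod 30) and x^{30} = 1 for x ≠ 0 (Fermat). So σ⁻¹(6) = 6^23 mod 31.
Repeated squaring mod 31: 6^1 ≡ 6, 6^2 ≡ 6² = 36 ≡ 5, 6^4 ≡ 5² = 25, 6^8 ≡ 25² = 625 ≡ 5, 6^16 ≡ 5² = 25. Since 23 = 16 + 4 + 2 + 1, 6^23 ≡ 25·25·5·6: 25·25 = 625 ≡ 5, then 5·5 = 25, then 25·6 = 150 ≡ 26. So 6^23 ≡ 26 (mod 31).
Hence σ⁻¹(6) = 26.

26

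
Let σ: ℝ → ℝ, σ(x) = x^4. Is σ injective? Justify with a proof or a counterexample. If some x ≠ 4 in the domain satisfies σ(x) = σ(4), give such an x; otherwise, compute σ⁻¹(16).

-4

σ(4) = 256 = (−4)^4 = σ(−4) (since 4 is even), with 4 ≠ −4. So σ is not injective.
For the follow-up, such an x exists: taking x = −4 ∈ ℝ gives σ(−4) = 256 = σ(4) with −4 ≠ 4.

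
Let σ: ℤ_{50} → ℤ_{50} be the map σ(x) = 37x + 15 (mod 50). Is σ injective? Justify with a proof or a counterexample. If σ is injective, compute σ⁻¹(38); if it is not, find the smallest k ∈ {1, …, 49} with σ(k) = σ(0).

Suppose σ(s) = σ(t) in ℤ_{50}. Then 37s + 15 ≡ 37t + 15 (mod 50), thus 37(s − t) ≡ 0 (mod 50).
Since gcd(37, 50) = 1, 37 is invertible modulo 50, so s − t ≡ 0 (mod 50), i.e. s = t.
Therefore σ is injective.
We now compute 37⁻¹ mod 50 explicitly. Euclid's algorithm: 50 = 1·37 + 13, 37 = 2·13 + 11, 13 = 1·11 + 2, 11 = 5·2 + 1; back-substituting gives 1 = 23·37 − 17·50, so 37⁻¹ ≡ 23 (mod 50).
Since σ is injective, we compute σ⁻¹(38): solve 37x + 15 ≡ 38 (mod 50), i.e. 37x ≡ 23 (mod 50).
Multiplying by 37⁻¹ = 23 gives x ≡ 23·23 = 529 = 10·50 + 29 ≡ 29 (mod 50).
Check: σ(29) = 37·29 + 15 = 1088 = 21·50 + 38 ≡ 38 (mod 50).

29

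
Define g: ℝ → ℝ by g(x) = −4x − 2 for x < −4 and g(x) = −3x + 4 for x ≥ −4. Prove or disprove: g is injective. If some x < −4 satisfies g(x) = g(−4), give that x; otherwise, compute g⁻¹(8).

Both pieces are strictly decreasing (slopes −4 and −3), so each is injective on its own interval.
The left piece maps (−∞, −4) onto (14, ∞); the right piece maps [−4, ∞) onto (−∞, 16].
These images overlap. In particular g(−4) = 16 (right piece), and solving −4x − 2 = 16 on the left piece gives x = −9/2 < −4.
So g(−9/2) = g(−4) with −9/2 ≠ −4, and g is not injective. This x = −9/2 is the requested value below −4.

-9/2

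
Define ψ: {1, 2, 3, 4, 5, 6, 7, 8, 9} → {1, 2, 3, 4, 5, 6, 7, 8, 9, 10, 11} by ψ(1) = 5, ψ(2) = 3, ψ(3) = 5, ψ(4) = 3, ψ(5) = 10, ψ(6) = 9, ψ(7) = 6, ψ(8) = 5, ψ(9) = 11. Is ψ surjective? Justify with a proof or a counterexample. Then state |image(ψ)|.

No element maps to 1, so ψ is not surjective.
The image of ψ is {3, 5, 6, 9, 10, 11}, which has 6 elements.

6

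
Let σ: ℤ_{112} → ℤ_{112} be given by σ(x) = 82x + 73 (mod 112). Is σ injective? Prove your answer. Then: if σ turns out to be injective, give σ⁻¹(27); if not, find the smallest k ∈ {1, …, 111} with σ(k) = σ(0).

56

Recall: σ is injective if σ(x_1) = σ(x_2) implies x_1 = x_2.
We have gcd(82, 112) = 2 > 1. Taking x_1 = 0 and x_2 = 56: σ(0) = 73 and σ(56) = 82·56 + 73 = 4665 ≡ 73 (mod 112).
So σ(0) = σ(56) while 0 ≠ 56, therefore σ is not injective.
Since σ is not injective, we find the least positive k with σ(k) = σ(0): this means 82k ≡ 0 (mod 112), i.e. 112 ∣ 82k. Since gcd(82, 112) = 2, dividing through by 2 this holds exactly when 56 ∣ 41k, and as gcd(41, 56) = 1, exactly when 56 ∣ k.
The smallest positive such k is 56.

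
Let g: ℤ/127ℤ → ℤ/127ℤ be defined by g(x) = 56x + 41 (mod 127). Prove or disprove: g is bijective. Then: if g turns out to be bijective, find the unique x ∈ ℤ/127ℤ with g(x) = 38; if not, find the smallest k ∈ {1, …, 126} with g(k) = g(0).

102

Recall: g is injective when g(u) = g(v) forces u = v.
Suppose g(u) = g(v) in ℤ/127ℤ. Then 56u + 41 ≡ 56v + 41 (mod 127), so 56(u − v) ≡ 0 (mod 127).
Since gcd(56, 127) = 1, 56 is invertible modulo 127, therefore u − v ≡ 0 (mod 127), i.e. u = v.
We now compute 56⁻¹ mod 127 explicitly. Euclid's algorithm: 127 = 2·56 + 15, 56 = 3·15 + 11, 15 = 1·11 + 4, 11 = 2·4 + 3, 4 = 1·3 + 1; back-substituting gives 1 = 93·56 − 41·127, so 56⁻¹ ≡ 93 (mod 127).
For any y ∈ ℤ/127ℤ, x = 93(y − 41) mod 127 satisfies g(x) = 56·93(y − 41) + 41 ≡ y (since 56·93 ≡ 1 mod 127). So every y has a preimage.
Therefore g is bijective.
Since g is bijective, we compute g⁻¹(38): solve 56x + 41 ≡ 38 (mod 127), i.e. 56x ≡ 124 (mod 127).
Multiplying by 56⁻¹ = 93 gives x ≡ 93·124 = 11532 = 90·127 + 102 ≡ 102 (mod 127).
Check: g(102) = 56·102 + 41 = 5753 = 45·127 + 38 ≡ 38 (mod 127).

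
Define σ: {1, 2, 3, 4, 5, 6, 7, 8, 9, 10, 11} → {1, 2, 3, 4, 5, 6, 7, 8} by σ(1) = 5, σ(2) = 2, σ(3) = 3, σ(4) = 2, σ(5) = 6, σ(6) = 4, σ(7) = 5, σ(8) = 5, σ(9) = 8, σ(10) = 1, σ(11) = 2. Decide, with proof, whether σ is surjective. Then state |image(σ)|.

No element maps to 7, so σ is not surjective.
The image of σ is {1, 2, 3, 4, 5, 6, 8}, which has 7 elements.

7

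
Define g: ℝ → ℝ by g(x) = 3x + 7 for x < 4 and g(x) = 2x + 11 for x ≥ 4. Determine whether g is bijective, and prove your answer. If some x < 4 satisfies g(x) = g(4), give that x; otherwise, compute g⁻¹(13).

2

Both pieces are strictly increasing (slopes 3 and 2), so each is injective on its own interval.
The left piece maps (−∞, 4) onto (−∞, 19); the right piece maps [4, ∞) onto [19, ∞).
Since 19 = 19, the images partition ℝ: g is injective and surjective, hence bijective.
Because the two images are disjoint, no x < 4 has g(x) = g(4), so we compute g⁻¹(13): 13 lies in (−∞, 19), so solve 3x + 7 = 13: x = (13 − 7)/3 = 2.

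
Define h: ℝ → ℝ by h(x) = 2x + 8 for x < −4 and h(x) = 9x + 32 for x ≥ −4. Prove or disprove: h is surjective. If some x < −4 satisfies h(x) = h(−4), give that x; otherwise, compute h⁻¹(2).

-6

Both pieces are strictly increasing (slopes 2 and 9), so each is injective on its own interval.
The left piece maps (−∞, −4) onto (−∞, 0); the right piece maps [−4, ∞) onto [−4, ∞).
The union (−∞, 0) ∪ [−4, ∞) covers ℝ, so h is surjective.
For the follow-up: the images overlap, so an x < −4 with h(x) = h(−4) exists. h(−4) = −4; solving 2x + 8 = −4 for x < −4 gives x = (−4 − 8)/2 = −6.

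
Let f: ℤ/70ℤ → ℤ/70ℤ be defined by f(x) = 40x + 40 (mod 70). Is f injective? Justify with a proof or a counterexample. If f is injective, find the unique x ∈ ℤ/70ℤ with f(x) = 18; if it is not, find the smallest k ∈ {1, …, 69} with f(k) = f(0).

7

Recall that injectivity means: for all x_1, x_2 in the domain, f(x_1) = f(x_2) implies x_1 = x_2.
We have gcd(40, 70) = 10 > 1. Taking x_1 = 0 and x_2 = 7: f(0) = 40 and f(7) = 40·7 + 40 = 320 ≡ 40 (mod 70).
So f(0) = f(7) while 0 ≠ 7, therefore f is not injective.
Since f is not injective, we find the least positive k with f(k) = f(0): this means 40k ≡ 0 (mod 70), i.e. 70 ∣ 40k. Since gcd(40, 70) = 10, dividing through by 10 this holds exactly when 7 ∣ 4k, and as gcd(4, 7) = 1, exactly when 7 ∣ k.
The smallest positive such k is 7.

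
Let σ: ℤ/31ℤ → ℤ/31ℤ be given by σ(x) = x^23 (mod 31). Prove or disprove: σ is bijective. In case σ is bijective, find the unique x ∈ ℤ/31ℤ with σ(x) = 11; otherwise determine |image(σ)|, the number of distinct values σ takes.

Since 31 is prime, the nonzero elements of ℤ/31ℤ form a cyclic group of order 30.
As gcd(23, 30) = 1, raising to the 23rd power is a bijection on this group: if s^23 ≡ t^23 then (st^{−1})^23 = 1, and the only element of order dividing gcd(23, 30) = 1 is 1, so s = t.
With σ(0) = 0 this makes σ injective on all of ℤ/31ℤ, hence bijective (finite equal-size domain and codomain). In particular σ is bijective.
Since σ is bijective, we find the preimage of 11. The inverse of x ↦ x^23 on (ℤ/31ℤ)^× is x ↦ x^17, because 23·17 = 391 = 13·30 + 1 ≡ 1 (mod 30) and x^{30} = 1 for x ≠ 0 (Fermat). So σ⁻¹(11) = 11^17 mod 31.
Repeated squaring mod 31: 11^1 ≡ 11, 11^2 ≡ 11² = 121 ≡ 28, 11^4 ≡ 28² = 784 ≡ 9, 11^8 ≡ 9² = 81 ≡ 19, 11^16 ≡ 19² = 361 ≡ 20. Since 17 = 16 + 1, 11^17 ≡ 20·11: 20·11 = 220 ≡ 3. So 11^17 ≡ 3 (mod 31).
Hence σ⁻¹(11) = 3.

3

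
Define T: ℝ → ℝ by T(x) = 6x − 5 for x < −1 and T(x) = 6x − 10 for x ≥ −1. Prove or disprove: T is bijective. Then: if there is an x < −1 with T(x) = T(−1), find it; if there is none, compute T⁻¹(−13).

-11/6

Both pieces are strictly increasing (slopes 6 and 6), so each is injective on its own interval.
The left piece maps (−∞, −1) onto (−∞, −11); the right piece maps [−1, ∞) onto [−16, ∞).
These images overlap. In particular T(−1) = −16 (right piece), and solving 6x − 5 = −16 on the left piece gives x = −11/6 < −1.
So T(−11/6) = T(−1) with −11/6 ≠ −1, and T is not injective, hence not bijective. This x = −11/6 is the requested value below −1.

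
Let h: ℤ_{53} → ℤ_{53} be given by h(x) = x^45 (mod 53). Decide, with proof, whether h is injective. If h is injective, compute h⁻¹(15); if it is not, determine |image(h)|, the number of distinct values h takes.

49

Since 53 is prime, the nonzero elements of ℤ_{53} form a cyclic group of order 52.
As gcd(45, 52) = 1, raising to the 45th power is a bijection on this group: if s^45 ≡ t^45 then (st^{−1})^45 = 1, and the only element of order dividing gcd(45, 52) = 1 is 1, so s = t.
With h(0) = 0 this makes h injective on all of ℤ_{53}, hence bijective (finite equal-size domain and codomain). In particular h is injective.
Since h is injective, we find the preimage of 15. The inverse of x ↦ x^45 on (ℤ_{53})^× is x ↦ x^37, because 45·37 = 1665 = 32·52 + 1 ≡ 1 (mod 52) and x^{52} = 1 for x ≠ 0 (Fermat). So h⁻¹(15) = 15^37 mod 53.
Repeated squaring mod 53: 15^1 ≡ 15, 15^2 ≡ 15² = 225 ≡ 13, 15^4 ≡ 13² = 169 ≡ 10, 15^8 ≡ 10² = 100 ≡ 47, 15^16 ≡ 47² = 2209 ≡ 36, 15^32 ≡ 36² = 1296 ≡ 24. Since 37 = 32 + 4 + 1, 15^37 ≡ 24·10·15: 24·10 = 240 ≡ 28, then 28·15 = 420 ≡ 49. So 15^37 ≡ 49 (mod 53).
Hence h⁻¹(15) = 49.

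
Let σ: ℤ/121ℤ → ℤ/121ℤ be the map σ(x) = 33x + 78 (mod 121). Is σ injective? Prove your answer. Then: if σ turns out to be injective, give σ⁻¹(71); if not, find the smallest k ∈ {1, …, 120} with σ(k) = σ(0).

We have gcd(33, 121) = 11 > 1. Taking x_1 = 0 and x_2 = 11: σ(0) = 78 and σ(11) = 33·11 + 78 = 441 ≡ 78 (mod 121).
So σ(0) = σ(11) while 0 ≠ 11, so σ is not injective.
Since σ is not injective, we find the least positive k with σ(k) = σ(0): this means 33k ≡ 0 (mod 121), i.e. 121 ∣ 33k. Since gcd(33, 121) = 11, dividing through by 11 this holds exactly when 11 ∣ 3k, and as gcd(3, 11) = 1, exactly when 11 ∣ k.
The smallest positive such k is 11.

11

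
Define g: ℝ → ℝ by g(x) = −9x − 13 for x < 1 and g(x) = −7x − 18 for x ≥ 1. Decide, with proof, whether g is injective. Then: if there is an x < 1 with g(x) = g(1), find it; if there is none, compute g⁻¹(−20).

Both pieces are strictly decreasing (slopes −9 and −7), so each is injective on its own interval.
The left piece maps (−∞, 1) onto (−22, ∞); the right piece maps [1, ∞) onto (−∞, −25].
These images are disjoint, so no value is attained by both pieces. Hence g is injective.
Because the two images are disjoint, no x < 1 has g(x) = g(1), so we compute g⁻¹(−20): −20 lies in (−22, ∞), so solve −9x − 13 = −20: x = (−20 + 13)/(−9) = 7/9.

7/9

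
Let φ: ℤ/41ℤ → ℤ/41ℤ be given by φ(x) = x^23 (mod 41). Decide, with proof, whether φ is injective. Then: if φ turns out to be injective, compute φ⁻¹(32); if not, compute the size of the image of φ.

Since 41 is prime, the nonzero elements of ℤ/41ℤ form a cyclic group of order 40.
As gcd(23, 40) = 1, raising to the 23rd power is a bijection on this group: if u^23 ≡ v^23 then (uv^{−1})^23 = 1, and the only element of order dividing gcd(23, 40) = 1 is 1, so u = v.
With φ(0) = 0 this makes φ injective on all of ℤ/41ℤ, hence bijective (finite equal-size domain and codomain). In particular φ is injective.
Since φ is injective, we find the preimage of 32. The inverse of x ↦ x^23 on (ℤ/41ℤ)^× is x ↦ x^7, because 23·7 = 161 = 4·40 + 1 ≡ 1 (mod 40) and x^{40} = 1 for x ≠ 0 (Fermat). So φ⁻¹(32) = 32^7 mod 41.
Repeated squaring mod 41: 32^1 ≡ 32, 32^2 ≡ 32² = 1024 ≡ 40, 32^4 ≡ 40² = 1600 ≡ 1. Since 7 = 4 + 2 + 1, 32^7 ≡ 1·40·32: 1·40 = 40, then 40·32 = 1280 ≡ 9. So 32^7 ≡ 9 (mod 41).
Hence φ⁻¹(32) = 9.

9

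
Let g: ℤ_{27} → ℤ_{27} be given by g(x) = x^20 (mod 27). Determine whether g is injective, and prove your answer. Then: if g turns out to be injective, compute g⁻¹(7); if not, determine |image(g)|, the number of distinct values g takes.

g(0) = 0^20 = 0.
g(3): Repeated squaring mod 27: 3^1 ≡ 3, 3^2 ≡ 3² = 9, 3^4 ≡ 9² = 81 ≡ 0, 3^8 ≡ 0² = 0, 3^16 ≡ 0² = 0. Since 20 = 16 + 4, 3^20 ≡ 0·0: 0·0 = 0. So 3^20 ≡ 0 (mod 27).
So g(0) = g(3) = 0 while 0 ≠ 3, therefore g is not injective.
Since g is not injective, we determine |image(g)|. Computing x^20 mod 27 for each x (by repeated squaring, reducing mod 27 at every step), the values g(0), g(1), …, g(26) are: 0, 1, 4, 0, 16, 25, 0, 22, 10, 0, 19, 13, 0, 7, 7, 0, 13, 19, 0, 10, 22, 0, 25, 16, 0, 4, 1.
The distinct values are {0, 1, 4, 7, 10, 13, 16, 19, 22, 25}; there are 10 of them.

10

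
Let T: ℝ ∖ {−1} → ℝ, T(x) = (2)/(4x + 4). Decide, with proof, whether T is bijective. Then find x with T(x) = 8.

If T(x) = 0, cross-multiplying gives 4(2) = 0(4x + 4), which simplifies to 8 = 0 — false.  So 0 has no preimage and T is not surjective.
Thus T is not bijective.
Solving T(x) = 8: cross-multiplying gives 2 = 8(4x + 4), which rearranges to −32x = 30, so x = −15/16.

-15/16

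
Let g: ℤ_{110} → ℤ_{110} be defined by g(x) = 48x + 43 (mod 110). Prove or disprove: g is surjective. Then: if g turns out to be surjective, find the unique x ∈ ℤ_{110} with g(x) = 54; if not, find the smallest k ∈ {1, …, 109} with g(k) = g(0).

55

Since gcd(48, 110) = 2, we have 48x ≡ 0 (mod 2) for all x, so g(x) ≡ 1 (mod 2).
But 0 ≢ 1 (mod 2), so 0 ∈ ℤ_{110} has no preimage. Therefore g is not surjective.
Since g is not surjective, we find the least positive k with g(k) = g(0): this means 48k ≡ 0 (mod 110), i.e. 110 ∣ 48k. Since gcd(48, 110) = 2, dividing through by 2 this holds exactly when 55 ∣ 24k, and as gcd(24, 55) = 1, exactly when 55 ∣ k.
The smallest positive such k is 55.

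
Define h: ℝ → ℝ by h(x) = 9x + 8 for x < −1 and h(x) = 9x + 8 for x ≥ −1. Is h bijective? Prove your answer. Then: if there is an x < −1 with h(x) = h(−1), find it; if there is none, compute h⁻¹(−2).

-10/9

Both pieces are strictly increasing (slopes 9 and 9), so each is injective on its own interval.
The left piece maps (−∞, −1) onto (−∞, −1); the right piece maps [−1, ∞) onto [−1, ∞).
Since −1 = −1, the images partition ℝ: h is injective and surjective, hence bijective.
Because the two images are disjoint, no x < −1 has h(x) = h(−1), so we compute h⁻¹(−2): −2 lies in (−∞, −1), so solve 9x + 8 = −2: x = (−2 − 8)/9 = −10/9.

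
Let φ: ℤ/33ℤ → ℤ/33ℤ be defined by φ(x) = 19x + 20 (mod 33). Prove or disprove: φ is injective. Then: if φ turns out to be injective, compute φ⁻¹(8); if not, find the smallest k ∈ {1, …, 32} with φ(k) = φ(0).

If φ(u) = φ(v), then 19u ≡ 19v (mod 33). Because gcd(19, 33) = 1, we may cancel 19 to get u ≡ v (mod 33).
Hence φ is injective.
We now compute 19⁻¹ mod 33 explicitly. Euclid's algorithm: 33 = 1·19 + 14, 19 = 1·14 + 5, 14 = 2·5 + 4, 5 = 1·4 + 1; back-substituting gives 1 = 7·19 − 4·33, so 19⁻¹ ≡ 7 (mod 33).
Since φ is injective, we find φ⁻¹(8): we need 19x ≡ 8 − 20 ≡ 21 (mod 33). Using 19⁻¹ = 7: x ≡ 7·21 = 147 = 4·33 + 15, so x = 15.
Check: φ(15) = 19·15 + 20 = 305 = 9·33 + 8 ≡ 8 (mod 33).

15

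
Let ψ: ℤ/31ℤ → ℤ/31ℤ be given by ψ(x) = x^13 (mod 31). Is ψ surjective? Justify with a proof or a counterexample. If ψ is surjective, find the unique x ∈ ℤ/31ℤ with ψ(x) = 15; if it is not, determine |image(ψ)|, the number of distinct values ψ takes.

23

Since 31 is prime, the nonzero elements of ℤ/31ℤ form a cyclic group of order 30.
As gcd(13, 30) = 1, raising to the 13th power is a bijection on this group: if u^13 ≡ v^13 then (uv^{−1})^13 = 1, and the only element of order dividing gcd(13, 30) = 1 is 1, so u = v.
With ψ(0) = 0 this makes ψ injective on all of ℤ/31ℤ, hence bijective (finite equal-size domain and codomain). In particular ψ is surjective.
Since ψ is surjective, we find the preimage of 15. The inverse of x ↦ x^13 on (ℤ/31ℤ)^× is x ↦ x^7, because 13·7 = 91 = 3·30 + 1 ≡ 1 (mod 30) and x^{30} = 1 for x ≠ 0 (Fermat). So ψ⁻¹(15) = 15^7 mod 31.
Repeated squaring mod 31: 15^1 ≡ 15, 15^2 ≡ 15² = 225 ≡ 8, 15^4 ≡ 8² = 64 ≡ 2. Since 7 = 4 + 2 + 1, 15^7 ≡ 2·8·15: 2·8 = 16, then 16·15 = 240 ≡ 23. So 15^7 ≡ 23 (mod 31).
Hence ψ⁻¹(15) = 23.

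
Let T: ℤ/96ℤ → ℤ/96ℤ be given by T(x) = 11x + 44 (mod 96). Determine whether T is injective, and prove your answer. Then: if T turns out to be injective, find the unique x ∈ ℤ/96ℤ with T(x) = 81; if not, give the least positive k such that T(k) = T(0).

47

If T(s) = T(t), then 11s ≡ 11t (mod 96). Because gcd(11, 96) = 1, we may cancel 11 to get s ≡ t (mod 96).
So T is injective.
We now compute 11⁻¹ mod 96 explicitly. Euclid's algorithm: 96 = 8·11 + 8, 11 = 1·8 + 3, 8 = 2·3 + 2, 3 = 1·2 + 1; back-substituting gives 1 = 35·11 − 4·96, so 11⁻¹ ≡ 35 (mod 96).
Since T is injective, we compute T⁻¹(81): solve 11x + 44 ≡ 81 (mod 96), i.e. 11x ≡ 37 (mod 96).
Multiplying by 11⁻¹ = 35 gives x ≡ 35·37 = 1295 = 13·96 + 47 ≡ 47 (mod 96).
Check: T(47) = 11·47 + 44 = 561 = 5·96 + 81 ≡ 81 (mod 96).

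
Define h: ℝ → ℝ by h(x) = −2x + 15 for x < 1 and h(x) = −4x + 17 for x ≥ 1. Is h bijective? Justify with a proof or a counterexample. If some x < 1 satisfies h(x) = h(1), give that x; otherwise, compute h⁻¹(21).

-3

Both pieces are strictly decreasing (slopes −2 and −4), so each is injective on its own interval.
The left piece maps (−∞, 1) onto (13, ∞); the right piece maps [1, ∞) onto (−∞, 13].
Since 13 = 13, the images partition ℝ: h is injective and surjective, hence bijective.
Because the two images are disjoint, no x < 1 has h(x) = h(1), so we compute h⁻¹(21): 21 lies in (13, ∞), so solve −2x + 15 = 21: x = (21 − 15)/(−2) = −3.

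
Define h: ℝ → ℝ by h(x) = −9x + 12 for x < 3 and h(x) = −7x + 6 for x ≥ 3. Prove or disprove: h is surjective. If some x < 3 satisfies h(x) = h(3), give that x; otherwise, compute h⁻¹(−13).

Both pieces are strictly decreasing (slopes −9 and −7), so each is injective on its own interval.
The left piece maps (−∞, 3) onto (−15, ∞); the right piece maps [3, ∞) onto (−∞, −15].
These images together cover ℝ, so h is surjective.
Because the two images are disjoint, no x < 3 has h(x) = h(3), so we compute h⁻¹(−13): −13 lies in (−15, ∞), so solve −9x + 12 = −13: x = (−13 − 12)/(−9) = 25/9.

25/9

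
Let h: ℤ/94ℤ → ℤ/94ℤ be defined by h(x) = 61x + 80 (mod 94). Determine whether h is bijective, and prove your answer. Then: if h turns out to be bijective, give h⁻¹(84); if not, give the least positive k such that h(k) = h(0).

54

Suppose h(s) = h(t) in ℤ/94ℤ. Then 61s + 80 ≡ 61t + 80 (mod 94), hence 61(s − t) ≡ 0 (mod 94).
Since gcd(61, 94) = 1, 61 is invertible modulo 94, so s − t ≡ 0 (mod 94), i.e. s = t.
We now compute 61⁻¹ mod 94 explicitly. Euclid's algorithm: 94 = 1·61 + 33, 61 = 1·33 + 28, 33 = 1·28 + 5, 28 = 5·5 + 3, 5 = 1·3 + 2, 3 = 1·2 + 1; back-substituting gives 1 = 37·61 − 24·94, so 61⁻¹ ≡ 37 (mod 94).
Then y ↦ 37(y − 80) is a two-sided inverse to h, so every y ∈ ℤ/94ℤ has a preimage.
Hence h is bijective.
Since h is bijective, we compute h⁻¹(84): solve 61x + 80 ≡ 84 (mod 94), i.e. 61x ≡ 4 (mod 94).
Multiplying by 61⁻¹ = 37 gives x ≡ 37·4 = 148 = 1·94 + 54 ≡ 54 (mod 94).
Check: h(54) = 61·54 + 80 = 3374 = 35·94 + 84 ≡ 84 (mod 94).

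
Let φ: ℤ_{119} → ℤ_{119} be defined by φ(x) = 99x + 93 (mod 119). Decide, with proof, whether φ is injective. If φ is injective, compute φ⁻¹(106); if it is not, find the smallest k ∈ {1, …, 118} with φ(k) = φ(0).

If φ(u) = φ(v), then 99u ≡ 99v (mod 119). Because gcd(99, 119) = 1, we may cancel 99 to get u ≡ v (mod 119).
So φ is injective.
We now compute 99⁻¹ mod 119 explicitly. Euclid's algorithm: 119 = 1·99 + 20, 99 = 4·20 + 19, 20 = 1·19 + 1; back-substituting gives 1 = 113·99 − 94·119, so 99⁻¹ ≡ 113 (mod 119).
Since φ is injective, we compute φ⁻¹(106): solve 99x + 93 ≡ 106 (mod 119), i.e. 99x ≡ 13 (mod 119).
Multiplying by 99⁻¹ = 113 gives x ≡ 113·13 = 1469 = 12·119 + 41 ≡ 41 (mod 119).
Check: φ(41) = 99·41 + 93 = 4152 = 34·119 + 106 ≡ 106 (mod 119).

41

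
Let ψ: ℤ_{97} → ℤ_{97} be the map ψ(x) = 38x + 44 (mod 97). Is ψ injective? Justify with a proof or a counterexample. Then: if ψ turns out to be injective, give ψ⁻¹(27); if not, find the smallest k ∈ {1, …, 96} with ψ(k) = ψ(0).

94

Suppose ψ(u) = ψ(v) in ℤ_{97}. Then 38u + 44 ≡ 38v + 44 (mod 97), thus 38(u − v) ≡ 0 (mod 97).
Since gcd(38, 97) = 1, 38 is invertible modulo 97, therefore u − v ≡ 0 (mod 97), i.e. u = v.
Hence ψ is injective.
We now compute 38⁻¹ mod 97 explicitly. Euclid's algorithm: 97 = 2·38 + 21, 38 = 1·21 + 17, 21 = 1·17 + 4, 17 = 4·4 + 1; back-substituting gives 1 = 23·38 − 9·97, so 38⁻¹ ≡ 23 (mod 97).
Since ψ is injective, we compute ψ⁻¹(27): solve 38x + 44 ≡ 27 (mod 97), i.e. 38x ≡ 80 (mod 97).
Multiplying by 38⁻¹ = 23 gives x ≡ 23·80 = 1840 = 18·97 + 94 ≡ 94 (mod 97).
Check: ψ(94) = 38·94 + 44 = 3616 = 37·97 + 27 ≡ 27 (mod 97).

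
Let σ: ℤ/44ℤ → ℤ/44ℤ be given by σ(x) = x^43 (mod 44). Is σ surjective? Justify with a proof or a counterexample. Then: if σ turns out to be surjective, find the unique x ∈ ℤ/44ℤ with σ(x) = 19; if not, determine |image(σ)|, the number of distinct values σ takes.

σ(0) = 0^43 = 0.
σ(22): Repeated squaring mod 44: 22^1 ≡ 22, 22^2 ≡ 22² = 484 ≡ 0, 22^4 ≡ 0² = 0, 22^8 ≡ 0² = 0, 22^16 ≡ 0² = 0, 22^32 ≡ 0² = 0. Since 43 = 32 + 8 + 2 + 1, 22^43 ≡ 0·0·0·22: 0·0 = 0, then 0·0 = 0, then 0·22 = 0. So 22^43 ≡ 0 (mod 44).
So σ(0) = σ(22) = 0 while 0 ≠ 22, therefore σ is not injective.
A non-injective map from the 44-element set ℤ/44ℤ to itself takes at most 43 distinct values, so it cannot be surjective. So σ is not surjective.
Since σ is not surjective, we determine |image(σ)|. Computing x^43 mod 44 for each x (by repeated squaring, reducing mod 44 at every step), the values σ(0), σ(1), …, σ(43) are: 0, 1, 8, 27, 20, 37, 40, 35, 28, 25, 32, 11, 12, 41, 16, 31, 4, 29, 24, 39, 36, 21, 0, 23, 8, 5, 20, 15, 40, 13, 28, 3, 32, 33, 12, 19, 16, 9, 4, 7, 24, 17, 36, 43.
The distinct values are {0, 1, 3, 4, 5, 7, 8, 9, 11, 12, 13, 15, 16, 17, 19, 20, 21, 23, 24, 25, 27, 28, 29, 31, 32, 33, 35, 36, 37, 39, 40, 41, 43}; there are 33 of them.

33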